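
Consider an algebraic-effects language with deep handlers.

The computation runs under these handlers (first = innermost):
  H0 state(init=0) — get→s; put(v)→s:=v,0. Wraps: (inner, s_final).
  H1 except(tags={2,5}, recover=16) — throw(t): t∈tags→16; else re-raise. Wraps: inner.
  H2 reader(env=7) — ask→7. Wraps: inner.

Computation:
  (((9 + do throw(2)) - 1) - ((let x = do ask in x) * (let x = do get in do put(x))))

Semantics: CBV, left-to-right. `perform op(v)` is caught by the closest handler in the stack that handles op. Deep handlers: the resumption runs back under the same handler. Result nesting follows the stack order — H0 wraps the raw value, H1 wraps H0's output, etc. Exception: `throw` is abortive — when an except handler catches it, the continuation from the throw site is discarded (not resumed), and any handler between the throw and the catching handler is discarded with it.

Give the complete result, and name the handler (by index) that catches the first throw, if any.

Step-by-step:
throw(2) @ H1 caught ⇒ 16
H2 returns 16
= 16

Answer: 16 ; first throw caught by: H1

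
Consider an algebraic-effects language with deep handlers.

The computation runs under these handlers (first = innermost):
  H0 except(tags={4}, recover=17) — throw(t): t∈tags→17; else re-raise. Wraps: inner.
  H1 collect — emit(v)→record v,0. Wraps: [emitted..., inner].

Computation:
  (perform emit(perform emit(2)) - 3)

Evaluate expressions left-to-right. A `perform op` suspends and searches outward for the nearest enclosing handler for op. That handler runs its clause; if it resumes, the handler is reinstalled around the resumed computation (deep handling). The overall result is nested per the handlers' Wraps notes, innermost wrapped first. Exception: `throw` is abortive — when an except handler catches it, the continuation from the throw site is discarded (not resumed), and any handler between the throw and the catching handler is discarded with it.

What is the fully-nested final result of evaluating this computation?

Working:
emit(2) @ H1 ⇒ out+=2
emit(0) @ H1 ⇒ out+=0
H0 returns -3
H1 returns [2, 0, -3]
= [2, 0, -3]

Answer: [2, 0, -3]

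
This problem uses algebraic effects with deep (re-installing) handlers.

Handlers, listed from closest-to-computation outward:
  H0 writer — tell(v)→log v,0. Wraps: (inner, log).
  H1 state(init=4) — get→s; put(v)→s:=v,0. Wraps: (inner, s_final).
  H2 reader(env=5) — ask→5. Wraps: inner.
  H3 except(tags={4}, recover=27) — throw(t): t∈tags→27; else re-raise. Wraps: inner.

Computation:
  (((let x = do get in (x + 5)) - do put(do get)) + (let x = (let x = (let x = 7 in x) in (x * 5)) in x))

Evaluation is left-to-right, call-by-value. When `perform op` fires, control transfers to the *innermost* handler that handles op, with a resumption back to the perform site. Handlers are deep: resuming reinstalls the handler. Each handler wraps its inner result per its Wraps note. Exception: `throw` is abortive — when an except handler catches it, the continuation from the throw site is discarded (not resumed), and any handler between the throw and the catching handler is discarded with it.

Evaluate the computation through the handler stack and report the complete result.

Answer: ((44, ()), 4)

Working:
get @ H1 ⇒ 4
get @ H1 ⇒ 4
put(4) @ H1 ⇒ s:=4
H0 returns (44, ())
H1 returns ((44, ()), 4)
H2 returns ((44, ()), 4)
H3 returns ((44, ()), 4)
= ((44, ()), 4)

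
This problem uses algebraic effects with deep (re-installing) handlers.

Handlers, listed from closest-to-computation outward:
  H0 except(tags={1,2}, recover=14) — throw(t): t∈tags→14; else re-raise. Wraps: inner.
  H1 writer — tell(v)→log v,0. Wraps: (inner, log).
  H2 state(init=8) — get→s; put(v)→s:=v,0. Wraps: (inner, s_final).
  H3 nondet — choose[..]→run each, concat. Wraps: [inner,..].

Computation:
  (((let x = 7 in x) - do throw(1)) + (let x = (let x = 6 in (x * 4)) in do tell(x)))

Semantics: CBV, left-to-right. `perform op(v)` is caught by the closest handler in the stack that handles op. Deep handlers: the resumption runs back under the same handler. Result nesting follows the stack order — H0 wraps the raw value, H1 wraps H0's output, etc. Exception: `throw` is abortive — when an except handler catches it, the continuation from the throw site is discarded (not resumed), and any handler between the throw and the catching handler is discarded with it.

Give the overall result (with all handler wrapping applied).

Evaluation trace:
throw(1) @ H0 caught ⇒ 14
H1 returns (14, ())
H2 returns ((14, ()), 8)
H3 returns [((14, ()), 8)]
= [((14, ()), 8)]

Answer: [((14, ()), 8)]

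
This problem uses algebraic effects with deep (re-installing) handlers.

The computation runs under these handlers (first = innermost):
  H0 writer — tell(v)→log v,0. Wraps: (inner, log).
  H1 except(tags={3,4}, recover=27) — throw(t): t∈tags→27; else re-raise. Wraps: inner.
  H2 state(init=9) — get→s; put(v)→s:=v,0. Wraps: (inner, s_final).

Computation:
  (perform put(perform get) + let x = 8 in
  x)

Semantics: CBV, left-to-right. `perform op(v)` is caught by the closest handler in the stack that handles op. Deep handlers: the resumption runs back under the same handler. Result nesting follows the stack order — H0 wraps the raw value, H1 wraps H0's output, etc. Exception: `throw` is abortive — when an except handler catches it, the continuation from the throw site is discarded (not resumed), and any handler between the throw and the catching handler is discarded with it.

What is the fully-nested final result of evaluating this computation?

Answer: ((8, ()), 9)

Evaluation trace:
get @ H2 ⇒ 9
put(9) @ H2 ⇒ s:=9
H0 returns (8, ())
H1 returns (8, ())
H2 returns ((8, ()), 9)
= ((8, ()), 9)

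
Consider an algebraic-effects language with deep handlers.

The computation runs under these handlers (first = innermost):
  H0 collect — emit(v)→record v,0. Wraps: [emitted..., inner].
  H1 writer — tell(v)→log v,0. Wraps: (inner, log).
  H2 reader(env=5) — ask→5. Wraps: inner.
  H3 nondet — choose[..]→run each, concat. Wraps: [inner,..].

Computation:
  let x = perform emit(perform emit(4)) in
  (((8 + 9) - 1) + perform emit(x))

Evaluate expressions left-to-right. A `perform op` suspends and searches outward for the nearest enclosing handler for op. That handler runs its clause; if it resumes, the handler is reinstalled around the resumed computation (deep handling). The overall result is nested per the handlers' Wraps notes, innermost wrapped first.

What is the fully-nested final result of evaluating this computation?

Working:
emit(4) @ H0 ⇒ out+=4
emit(0) @ H0 ⇒ out+=0
emit(0) @ H0 ⇒ out+=0
H0 returns [4, 0, 0, 16]
H1 returns ([4, 0, 0, 16], ())
H2 returns ([4, 0, 0, 16], ())
H3 returns [([4, 0, 0, 16], ())]
= [([4, 0, 0, 16], ())]

Answer: [([4, 0, 0, 16], ())]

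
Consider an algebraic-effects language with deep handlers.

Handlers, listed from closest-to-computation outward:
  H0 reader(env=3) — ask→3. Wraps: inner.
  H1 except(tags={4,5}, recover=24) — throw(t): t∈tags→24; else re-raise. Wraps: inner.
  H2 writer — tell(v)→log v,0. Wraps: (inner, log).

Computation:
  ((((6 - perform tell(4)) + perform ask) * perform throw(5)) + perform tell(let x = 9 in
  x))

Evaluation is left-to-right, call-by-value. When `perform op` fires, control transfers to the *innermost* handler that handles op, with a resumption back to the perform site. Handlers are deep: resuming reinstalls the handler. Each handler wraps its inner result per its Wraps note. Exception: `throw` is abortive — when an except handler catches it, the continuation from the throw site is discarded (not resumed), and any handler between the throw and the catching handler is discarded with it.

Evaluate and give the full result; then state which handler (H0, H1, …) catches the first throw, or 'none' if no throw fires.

Working:
tell(4) @ H2 ⇒ log+=4
ask @ H0 ⇒ 3
throw(5) @ H1 caught ⇒ 24
H2 returns (24, (4))
= (24, (4))

Answer: (24, (4)) ; first throw caught by: H1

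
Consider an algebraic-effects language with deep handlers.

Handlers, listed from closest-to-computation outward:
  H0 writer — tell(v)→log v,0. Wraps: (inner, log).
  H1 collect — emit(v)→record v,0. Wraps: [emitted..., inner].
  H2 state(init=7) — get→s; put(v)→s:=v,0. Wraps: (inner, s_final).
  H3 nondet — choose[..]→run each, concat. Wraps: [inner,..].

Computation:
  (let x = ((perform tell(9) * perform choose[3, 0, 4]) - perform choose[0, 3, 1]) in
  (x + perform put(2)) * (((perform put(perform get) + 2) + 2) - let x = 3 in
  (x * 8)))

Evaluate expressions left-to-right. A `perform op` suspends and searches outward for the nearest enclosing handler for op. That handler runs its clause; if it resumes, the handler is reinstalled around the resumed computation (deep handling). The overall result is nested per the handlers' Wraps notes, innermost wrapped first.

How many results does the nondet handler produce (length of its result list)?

Evaluation trace:
tell(9) @ H0 ⇒ log+=9
choose[3, 0, 4] @ H3
  branch[0] choose=3:
    choose[0, 3, 1] @ H3
      branch[0] choose=0:
        put(2) @ H2 ⇒ s:=2
        get @ H2 ⇒ 2
        put(2) @ H2 ⇒ s:=2
        H0 returns (0, (9))
        H1 returns [(0, (9))]
        H2 returns ([(0, (9))], 2)
        H3 returns [([(0, (9))], 2)]
      branch[1] choose=3:
        put(2) @ H2 ⇒ s:=2
        get @ H2 ⇒ 2
        put(2) @ H2 ⇒ s:=2
        H0 returns (60, (9))
        H1 returns [(60, (9))]
        H2 returns ([(60, (9))], 2)
        H3 returns [([(60, (9))], 2)]
      branch[2] choose=1:
        put(2) @ H2 ⇒ s:=2
        get @ H2 ⇒ 2
        put(2) @ H2 ⇒ s:=2
        H0 returns (20, (9))
        H1 returns [(20, (9))]
        H2 returns ([(20, (9))], 2)
        H3 returns [([(20, (9))], 2)]
  branch[1] choose=0:
    choose[0, 3, 1] @ H3
      branch[0] choose=0:
        put(2) @ H2 ⇒ s:=2
        get @ H2 ⇒ 2
        put(2) @ H2 ⇒ s:=2
        H0 returns (0, (9))
        H1 returns [(0, (9))]
        H2 returns ([(0, (9))], 2)
        H3 returns [([(0, (9))], 2)]
      branch[1] choose=3:
        put(2) @ H2 ⇒ s:=2
        get @ H2 ⇒ 2
        put(2) @ H2 ⇒ s:=2
        H0 returns (60, (9))
        H1 returns [(60, (9))]
        H2 returns ([(60, (9))], 2)
        H3 returns [([(60, (9))], 2)]
      branch[2] choose=1:
        put(2) @ H2 ⇒ s:=2
        get @ H2 ⇒ 2
        put(2) @ H2 ⇒ s:=2
        H0 returns (20, (9))
        H1 returns [(20, (9))]
        H2 returns ([(20, (9))], 2)
        H3 returns [([(20, (9))], 2)]
  branch[2] choose=4:
    choose[0, 3, 1] @ H3
      branch[0] choose=0:
        put(2) @ H2 ⇒ s:=2
        get @ H2 ⇒ 2
        put(2) @ H2 ⇒ s:=2
        H0 returns (0, (9))
        H1 returns [(0, (9))]
        H2 returns ([(0, (9))], 2)
        H3 returns [([(0, (9))], 2)]
      branch[1] choose=3:
        put(2) @ H2 ⇒ s:=2
        get @ H2 ⇒ 2
        put(2) @ H2 ⇒ s:=2
        H0 returns (60, (9))
        H1 returns [(60, (9))]
        H2 returns ([(60, (9))], 2)
        H3 returns [([(60, (9))], 2)]
      branch[2] choose=1:
        put(2) @ H2 ⇒ s:=2
        get @ H2 ⇒ 2
        put(2) @ H2 ⇒ s:=2
        H0 returns (20, (9))
        H1 returns [(20, (9))]
        H2 returns ([(20, (9))], 2)
        H3 returns [([(20, (9))], 2)]
= [([(0, (9))], 2), ([(60, (9))], 2), ([(20, (9))], 2), ([(0, (9))], 2), ([(60, (9))], 2), ([(20, (9))], 2), ([(0, (9))], 2), ([(60, (9))], 2), ([(20, (9))], 2)]

Answer: 9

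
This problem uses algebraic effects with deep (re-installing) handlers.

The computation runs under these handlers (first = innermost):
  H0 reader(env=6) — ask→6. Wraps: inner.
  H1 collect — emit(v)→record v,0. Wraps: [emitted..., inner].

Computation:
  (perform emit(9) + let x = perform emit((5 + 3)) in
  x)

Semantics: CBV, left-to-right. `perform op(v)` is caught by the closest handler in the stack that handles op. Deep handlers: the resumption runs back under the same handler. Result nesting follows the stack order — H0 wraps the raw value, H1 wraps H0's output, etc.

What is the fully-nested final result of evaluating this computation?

Answer: [9, 8, 0]

Working:
emit(9) @ H1 ⇒ out+=9
emit(8) @ H1 ⇒ out+=8
H0 returns 0
H1 returns [9, 8, 0]
= [9, 8, 0]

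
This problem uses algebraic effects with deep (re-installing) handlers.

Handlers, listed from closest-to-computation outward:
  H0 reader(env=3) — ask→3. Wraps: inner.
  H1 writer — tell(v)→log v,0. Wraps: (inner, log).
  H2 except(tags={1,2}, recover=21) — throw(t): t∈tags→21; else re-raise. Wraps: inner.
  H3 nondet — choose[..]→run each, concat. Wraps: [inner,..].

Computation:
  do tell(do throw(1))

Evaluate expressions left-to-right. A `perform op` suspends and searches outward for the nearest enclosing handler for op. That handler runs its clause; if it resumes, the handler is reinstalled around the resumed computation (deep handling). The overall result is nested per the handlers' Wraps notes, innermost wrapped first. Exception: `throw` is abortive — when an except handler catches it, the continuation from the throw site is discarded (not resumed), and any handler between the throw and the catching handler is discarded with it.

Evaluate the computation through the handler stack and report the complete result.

Answer: [21]

Working:
throw(1) @ H2 caught ⇒ 21
H3 returns [21]
= [21]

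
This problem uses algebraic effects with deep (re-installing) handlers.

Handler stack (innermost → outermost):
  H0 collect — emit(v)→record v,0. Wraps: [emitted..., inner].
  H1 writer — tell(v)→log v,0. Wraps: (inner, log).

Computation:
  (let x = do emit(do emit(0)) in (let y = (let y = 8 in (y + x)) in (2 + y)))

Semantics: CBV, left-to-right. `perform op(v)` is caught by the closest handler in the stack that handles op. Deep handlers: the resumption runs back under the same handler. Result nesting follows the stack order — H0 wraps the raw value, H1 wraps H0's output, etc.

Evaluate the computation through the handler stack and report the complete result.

Answer: ([0, 0, 10], ())

Evaluation trace:
emit(0) @ H0 ⇒ out+=0
emit(0) @ H0 ⇒ out+=0
H0 returns [0, 0, 10]
H1 returns ([0, 0, 10], ())
= ([0, 0, 10], ())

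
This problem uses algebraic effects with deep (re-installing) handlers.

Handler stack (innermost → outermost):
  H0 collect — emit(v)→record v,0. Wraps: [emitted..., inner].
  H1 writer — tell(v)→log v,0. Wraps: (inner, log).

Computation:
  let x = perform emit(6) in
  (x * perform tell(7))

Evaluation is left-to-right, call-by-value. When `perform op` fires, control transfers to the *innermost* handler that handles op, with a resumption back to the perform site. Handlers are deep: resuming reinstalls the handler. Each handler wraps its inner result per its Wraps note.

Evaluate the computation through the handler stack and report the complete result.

Step-by-step:
emit(6) @ H0 ⇒ out+=6
tell(7) @ H1 ⇒ log+=7
H0 returns [6, 0]
H1 returns ([6, 0], (7))
= ([6, 0], (7))

Answer: ([6, 0], (7))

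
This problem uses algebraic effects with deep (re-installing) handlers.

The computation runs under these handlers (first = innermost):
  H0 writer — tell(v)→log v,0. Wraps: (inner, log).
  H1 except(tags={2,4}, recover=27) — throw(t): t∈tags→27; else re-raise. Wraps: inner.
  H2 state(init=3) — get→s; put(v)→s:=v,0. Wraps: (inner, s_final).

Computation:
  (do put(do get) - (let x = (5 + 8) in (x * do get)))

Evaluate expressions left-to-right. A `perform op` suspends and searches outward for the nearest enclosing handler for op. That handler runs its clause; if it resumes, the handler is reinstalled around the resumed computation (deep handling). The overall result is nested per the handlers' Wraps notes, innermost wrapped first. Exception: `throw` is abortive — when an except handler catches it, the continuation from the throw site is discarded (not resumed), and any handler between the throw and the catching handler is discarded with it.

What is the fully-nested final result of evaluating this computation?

Answer: ((-39, ()), 3)

Step-by-step:
get @ H2 ⇒ 3
put(3) @ H2 ⇒ s:=3
get @ H2 ⇒ 3
H0 returns (-39, ())
H1 returns (-39, ())
H2 returns ((-39, ()), 3)
= ((-39, ()), 3)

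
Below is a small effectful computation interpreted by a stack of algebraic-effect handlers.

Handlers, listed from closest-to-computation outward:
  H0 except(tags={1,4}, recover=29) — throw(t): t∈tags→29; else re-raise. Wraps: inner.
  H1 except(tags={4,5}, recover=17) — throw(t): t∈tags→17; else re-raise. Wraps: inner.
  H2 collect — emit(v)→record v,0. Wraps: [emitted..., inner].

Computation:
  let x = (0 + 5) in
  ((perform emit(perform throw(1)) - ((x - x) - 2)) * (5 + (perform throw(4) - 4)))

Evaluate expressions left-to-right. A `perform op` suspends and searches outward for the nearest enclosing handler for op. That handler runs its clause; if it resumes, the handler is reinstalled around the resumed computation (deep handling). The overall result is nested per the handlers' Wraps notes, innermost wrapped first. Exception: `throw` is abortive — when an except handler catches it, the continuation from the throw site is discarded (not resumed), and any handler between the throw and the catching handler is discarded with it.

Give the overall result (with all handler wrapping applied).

Step-by-step:
throw(1) @ H0 caught ⇒ 29
H1 returns 29
H2 returns [29]
= [29]

Answer: [29]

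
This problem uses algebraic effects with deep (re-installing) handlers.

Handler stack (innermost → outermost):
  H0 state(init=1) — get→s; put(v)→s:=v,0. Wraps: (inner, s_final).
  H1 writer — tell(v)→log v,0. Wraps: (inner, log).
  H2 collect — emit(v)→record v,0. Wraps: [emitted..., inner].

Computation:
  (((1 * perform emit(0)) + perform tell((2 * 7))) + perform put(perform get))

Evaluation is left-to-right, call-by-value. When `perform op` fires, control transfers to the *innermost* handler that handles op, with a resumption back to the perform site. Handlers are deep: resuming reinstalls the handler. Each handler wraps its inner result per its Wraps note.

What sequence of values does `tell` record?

Answer: (14)

Working:
emit(0) @ H2 ⇒ out+=0
tell(14) @ H1 ⇒ log+=14
get @ H0 ⇒ 1
put(1) @ H0 ⇒ s:=1
H0 returns (0, 1)
H1 returns ((0, 1), (14))
H2 returns [0, ((0, 1), (14))]
= [0, ((0, 1), (14))]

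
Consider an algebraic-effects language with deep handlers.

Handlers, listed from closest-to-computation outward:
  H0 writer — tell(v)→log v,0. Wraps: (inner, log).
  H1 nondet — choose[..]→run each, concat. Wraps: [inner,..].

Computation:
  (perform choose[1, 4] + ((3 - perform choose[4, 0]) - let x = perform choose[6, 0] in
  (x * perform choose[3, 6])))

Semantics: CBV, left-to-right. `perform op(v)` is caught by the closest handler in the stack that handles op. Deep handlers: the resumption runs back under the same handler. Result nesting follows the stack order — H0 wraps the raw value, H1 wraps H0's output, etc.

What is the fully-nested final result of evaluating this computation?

Step-by-step:
choose[1, 4] @ H1
  branch[0] choose=1:
    choose[4, 0] @ H1
      branch[0] choose=4:
        choose[6, 0] @ H1
          branch[0] choose=6:
            choose[3, 6] @ H1
              branch[0] choose=3:
                H0 returns (-18, ())
                H1 returns [(-18, ())]
              branch[1] choose=6:
                H0 returns (-36, ())
                H1 returns [(-36, ())]
          branch[1] choose=0:
            choose[3, 6] @ H1
              branch[0] choose=3:
                H0 returns (0, ())
                H1 returns [(0, ())]
              branch[1] choose=6:
                H0 returns (0, ())
                H1 returns [(0, ())]
      branch[1] choose=0:
        choose[6, 0] @ H1
          branch[0] choose=6:
            choose[3, 6] @ H1
              branch[0] choose=3:
                H0 returns (-14, ())
                H1 returns [(-14, ())]
              branch[1] choose=6:
                H0 returns (-32, ())
                H1 returns [(-32, ())]
          branch[1] choose=0:
            choose[3, 6] @ H1
              branch[0] choose=3:
                H0 returns (4, ())
                H1 returns [(4, ())]
              branch[1] choose=6:
                H0 returns (4, ())
                H1 returns [(4, ())]
  branch[1] choose=4:
    choose[4, 0] @ H1
      branch[0] choose=4:
        choose[6, 0] @ H1
          branch[0] choose=6:
            choose[3, 6] @ H1
              branch[0] choose=3:
                H0 returns (-15, ())
                H1 returns [(-15, ())]
              branch[1] choose=6:
                H0 returns (-33, ())
                H1 returns [(-33, ())]
          branch[1] choose=0:
            choose[3, 6] @ H1
              branch[0] choose=3:
                H0 returns (3, ())
                H1 returns [(3, ())]
              branch[1] choose=6:
                H0 returns (3, ())
                H1 returns [(3, ())]
      branch[1] choose=0:
        choose[6, 0] @ H1
          branch[0] choose=6:
            choose[3, 6] @ H1
              branch[0] choose=3:
                H0 returns (-11, ())
                H1 returns [(-11, ())]
              branch[1] choose=6:
                H0 returns (-29, ())
                H1 returns [(-29, ())]
          branch[1] choose=0:
            choose[3, 6] @ H1
              branch[0] choose=3:
                H0 returns (7, ())
                H1 returns [(7, ())]
              branch[1] choose=6:
                H0 returns (7, ())
                H1 returns [(7, ())]
= [(-18, ()), (-36, ()), (0, ()), (0, ()), (-14, ()), (-32, ()), (4, ()), (4, ()), (-15, ()), (-33, ()), (3, ()), (3, ()), (-11, ()), (-29, ()), (7, ()), (7, ())]

Answer: [(-18, ()), (-36, ()), (0, ()), (0, ()), (-14, ()), (-32, ()), (4, ()), (4, ()), (-15, ()), (-33, ()), (3, ()), (3, ()), (-11, ()), (-29, ()), (7, ()), (7, ())]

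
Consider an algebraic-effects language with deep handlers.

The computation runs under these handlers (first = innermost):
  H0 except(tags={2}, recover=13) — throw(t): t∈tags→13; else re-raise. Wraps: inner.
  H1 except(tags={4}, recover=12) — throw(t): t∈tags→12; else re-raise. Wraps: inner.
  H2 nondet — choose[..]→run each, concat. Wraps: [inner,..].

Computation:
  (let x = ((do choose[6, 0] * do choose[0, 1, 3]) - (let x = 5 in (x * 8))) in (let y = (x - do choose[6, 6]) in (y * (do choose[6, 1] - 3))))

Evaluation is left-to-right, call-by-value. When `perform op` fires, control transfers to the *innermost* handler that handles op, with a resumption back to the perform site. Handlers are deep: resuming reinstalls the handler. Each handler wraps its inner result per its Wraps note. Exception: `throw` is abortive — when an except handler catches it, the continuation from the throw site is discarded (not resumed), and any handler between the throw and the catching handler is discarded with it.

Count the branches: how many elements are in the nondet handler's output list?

Answer: 24

Working:
choose[6, 0] @ H2
  branch[0] choose=6:
    choose[0, 1, 3] @ H2
      branch[0] choose=0:
        choose[6, 6] @ H2
          branch[0] choose=6:
            choose[6, 1] @ H2
              branch[0] choose=6:
                H0 returns -138
                H1 returns -138
                H2 returns [-138]
              branch[1] choose=1:
                H0 returns 92
                H1 returns 92
                H2 returns [92]
          branch[1] choose=6:
            choose[6, 1] @ H2
              branch[0] choose=6:
                H0 returns -138
                H1 returns -138
                H2 returns [-138]
              branch[1] choose=1:
                H0 returns 92
                H1 returns 92
                H2 returns [92]
      branch[1] choose=1:
        choose[6, 6] @ H2
          branch[0] choose=6:
            choose[6, 1] @ H2
              branch[0] choose=6:
                H0 returns -120
                H1 returns -120
                H2 returns [-120]
              branch[1] choose=1:
                H0 returns 80
                H1 returns 80
                H2 returns [80]
          branch[1] choose=6:
            choose[6, 1] @ H2
              branch[0] choose=6:
                H0 returns -120
                H1 returns -120
                H2 returns [-120]
              branch[1] choose=1:
                H0 returns 80
                H1 returns 80
                H2 returns [80]
      branch[2] choose=3:
        choose[6, 6] @ H2
          branch[0] choose=6:
            choose[6, 1] @ H2
              branch[0] choose=6:
                H0 returns -84
                H1 returns -84
                H2 returns [-84]
              branch[1] choose=1:
                H0 returns 56
                H1 returns 56
                H2 returns [56]
          branch[1] choose=6:
            choose[6, 1] @ H2
              branch[0] choose=6:
                H0 returns -84
                H1 returns -84
                H2 returns [-84]
              branch[1] choose=1:
                H0 returns 56
                H1 returns 56
                H2 returns [56]
  branch[1] choose=0:
    choose[0, 1, 3] @ H2
      branch[0] choose=0:
        choose[6, 6] @ H2
          branch[0] choose=6:
            choose[6, 1] @ H2
              branch[0] choose=6:
                H0 returns -138
                H1 returns -138
                H2 returns [-138]
              branch[1] choose=1:
                H0 returns 92
                H1 returns 92
                H2 returns [92]
          branch[1] choose=6:
            choose[6, 1] @ H2
              branch[0] choose=6:
                H0 returns -138
                H1 returns -138
                H2 returns [-138]
              branch[1] choose=1:
                H0 returns 92
                H1 returns 92
                H2 returns [92]
      branch[1] choose=1:
        choose[6, 6] @ H2
          branch[0] choose=6:
            choose[6, 1] @ H2
              branch[0] choose=6:
                H0 returns -138
                H1 returns -138
                H2 returns [-138]
              branch[1] choose=1:
                H0 returns 92
                H1 returns 92
                H2 returns [92]
          branch[1] choose=6:
            choose[6, 1] @ H2
              branch[0] choose=6:
                H0 returns -138
                H1 returns -138
                H2 returns [-138]
              branch[1] choose=1:
                H0 returns 92
                H1 returns 92
                H2 returns [92]
      branch[2] choose=3:
        choose[6, 6] @ H2
          branch[0] choose=6:
            choose[6, 1] @ H2
              branch[0] choose=6:
                H0 returns -138
                H1 returns -138
                H2 returns [-138]
              branch[1] choose=1:
                H0 returns 92
                H1 returns 92
                H2 returns [92]
          branch[1] choose=6:
            choose[6, 1] @ H2
              branch[0] choose=6:
                H0 returns -138
                H1 returns -138
                H2 returns [-138]
              branch[1] choose=1:
                H0 returns 92
                H1 returns 92
                H2 returns [92]
= [-138, 92, -138, 92, -120, 80, -120, 80, -84, 56, -84, 56, -138, 92, -138, 92, -138, 92, -138, 92, -138, 92, -138, 92]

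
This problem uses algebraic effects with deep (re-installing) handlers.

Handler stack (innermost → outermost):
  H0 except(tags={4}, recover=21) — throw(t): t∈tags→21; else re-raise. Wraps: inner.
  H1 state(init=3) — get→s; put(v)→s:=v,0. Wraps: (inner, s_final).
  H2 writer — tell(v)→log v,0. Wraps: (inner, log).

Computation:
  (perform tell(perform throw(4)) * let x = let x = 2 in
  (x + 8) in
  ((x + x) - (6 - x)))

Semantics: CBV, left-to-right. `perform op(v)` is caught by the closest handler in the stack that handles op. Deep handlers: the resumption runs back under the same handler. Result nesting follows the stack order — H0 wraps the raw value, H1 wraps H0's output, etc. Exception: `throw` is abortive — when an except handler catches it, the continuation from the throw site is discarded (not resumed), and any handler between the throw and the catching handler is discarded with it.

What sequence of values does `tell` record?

Working:
throw(4) @ H0 caught ⇒ 21
H1 returns (21, 3)
H2 returns ((21, 3), ())
= ((21, 3), ())

Answer: ()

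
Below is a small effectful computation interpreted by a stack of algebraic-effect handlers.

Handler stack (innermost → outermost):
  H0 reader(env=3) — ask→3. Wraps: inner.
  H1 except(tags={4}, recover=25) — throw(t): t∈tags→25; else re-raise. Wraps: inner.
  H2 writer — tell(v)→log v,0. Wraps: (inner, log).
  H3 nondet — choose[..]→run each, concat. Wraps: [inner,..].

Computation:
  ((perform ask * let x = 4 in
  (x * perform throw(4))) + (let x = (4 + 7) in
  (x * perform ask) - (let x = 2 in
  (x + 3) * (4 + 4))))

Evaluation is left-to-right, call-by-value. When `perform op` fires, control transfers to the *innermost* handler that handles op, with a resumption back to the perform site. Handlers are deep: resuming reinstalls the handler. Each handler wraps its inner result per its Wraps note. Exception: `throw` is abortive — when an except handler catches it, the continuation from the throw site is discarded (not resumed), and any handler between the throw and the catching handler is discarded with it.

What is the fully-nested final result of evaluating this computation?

Step-by-step:
ask @ H0 ⇒ 3
throw(4) @ H1 caught ⇒ 25
H2 returns (25, ())
H3 returns [(25, ())]
= [(25, ())]

Answer: [(25, ())]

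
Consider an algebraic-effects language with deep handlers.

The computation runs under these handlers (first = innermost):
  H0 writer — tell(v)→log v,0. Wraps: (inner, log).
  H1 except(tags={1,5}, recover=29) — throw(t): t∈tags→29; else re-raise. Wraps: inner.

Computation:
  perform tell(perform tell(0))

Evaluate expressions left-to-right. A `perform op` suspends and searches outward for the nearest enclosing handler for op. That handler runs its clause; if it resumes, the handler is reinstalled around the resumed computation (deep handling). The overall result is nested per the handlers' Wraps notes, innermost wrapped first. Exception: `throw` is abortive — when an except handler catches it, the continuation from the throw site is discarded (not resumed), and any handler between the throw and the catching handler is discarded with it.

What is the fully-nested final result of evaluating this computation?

Working:
tell(0) @ H0 ⇒ log+=0
tell(0) @ H0 ⇒ log+=0
H0 returns (0, (0, 0))
H1 returns (0, (0, 0))
= (0, (0, 0))

Answer: (0, (0, 0))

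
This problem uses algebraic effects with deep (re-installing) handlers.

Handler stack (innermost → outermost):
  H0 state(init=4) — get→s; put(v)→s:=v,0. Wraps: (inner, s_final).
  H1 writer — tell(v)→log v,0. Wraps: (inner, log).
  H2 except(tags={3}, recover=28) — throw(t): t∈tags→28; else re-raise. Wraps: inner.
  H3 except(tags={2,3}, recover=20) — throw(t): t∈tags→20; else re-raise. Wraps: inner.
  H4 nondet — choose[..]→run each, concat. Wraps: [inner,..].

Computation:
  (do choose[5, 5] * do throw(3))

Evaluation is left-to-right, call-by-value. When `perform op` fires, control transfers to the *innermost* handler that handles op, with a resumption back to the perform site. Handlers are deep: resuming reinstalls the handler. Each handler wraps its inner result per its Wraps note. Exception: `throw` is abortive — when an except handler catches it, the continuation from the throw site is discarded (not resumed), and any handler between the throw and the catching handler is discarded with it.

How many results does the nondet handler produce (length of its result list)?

Answer: 2

Step-by-step:
choose[5, 5] @ H4
  branch[0] choose=5:
    throw(3) @ H2 caught ⇒ 28
    H3 returns 28
    H4 returns [28]
  branch[1] choose=5:
    throw(3) @ H2 caught ⇒ 28
    H3 returns 28
    H4 returns [28]
= [28, 28]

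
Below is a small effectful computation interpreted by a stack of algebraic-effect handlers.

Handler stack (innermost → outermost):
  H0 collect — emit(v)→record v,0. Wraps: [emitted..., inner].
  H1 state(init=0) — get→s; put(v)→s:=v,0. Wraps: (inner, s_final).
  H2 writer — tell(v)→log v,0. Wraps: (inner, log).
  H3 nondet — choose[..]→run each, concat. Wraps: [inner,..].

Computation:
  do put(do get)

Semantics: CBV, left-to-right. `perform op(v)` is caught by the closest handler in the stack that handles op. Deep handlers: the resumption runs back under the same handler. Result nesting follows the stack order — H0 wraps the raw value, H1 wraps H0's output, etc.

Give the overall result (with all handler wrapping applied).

Answer: [(([0], 0), ())]

Step-by-step:
get @ H1 ⇒ 0
put(0) @ H1 ⇒ s:=0
H0 returns [0]
H1 returns ([0], 0)
H2 returns (([0], 0), ())
H3 returns [(([0], 0), ())]
= [(([0], 0), ())]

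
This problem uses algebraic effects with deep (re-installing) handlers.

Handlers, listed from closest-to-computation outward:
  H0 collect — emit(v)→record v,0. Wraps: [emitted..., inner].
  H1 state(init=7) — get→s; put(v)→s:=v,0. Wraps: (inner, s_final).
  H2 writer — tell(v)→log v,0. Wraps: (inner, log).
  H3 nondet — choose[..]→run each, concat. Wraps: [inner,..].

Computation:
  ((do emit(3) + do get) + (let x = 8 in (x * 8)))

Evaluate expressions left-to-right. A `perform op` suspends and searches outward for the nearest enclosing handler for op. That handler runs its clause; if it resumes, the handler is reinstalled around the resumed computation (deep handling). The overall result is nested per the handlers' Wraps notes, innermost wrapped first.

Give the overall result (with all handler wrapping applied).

Answer: [(([3, 71], 7), ())]

Evaluation trace:
emit(3) @ H0 ⇒ out+=3
get @ H1 ⇒ 7
H0 returns [3, 71]
H1 returns ([3, 71], 7)
H2 returns (([3, 71], 7), ())
H3 returns [(([3, 71], 7), ())]
= [(([3, 71], 7), ())]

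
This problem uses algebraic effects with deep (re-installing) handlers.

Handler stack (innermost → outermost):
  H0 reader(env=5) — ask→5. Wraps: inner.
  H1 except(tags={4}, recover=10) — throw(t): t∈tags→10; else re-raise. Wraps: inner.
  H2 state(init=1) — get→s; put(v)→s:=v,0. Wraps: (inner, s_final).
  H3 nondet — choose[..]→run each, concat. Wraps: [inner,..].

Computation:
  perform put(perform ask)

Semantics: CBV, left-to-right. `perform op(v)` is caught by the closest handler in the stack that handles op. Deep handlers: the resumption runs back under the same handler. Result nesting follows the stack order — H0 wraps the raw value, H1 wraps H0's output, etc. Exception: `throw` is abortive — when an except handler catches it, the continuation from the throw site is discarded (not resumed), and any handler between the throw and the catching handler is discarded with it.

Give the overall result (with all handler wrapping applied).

Answer: [(0, 5)]

Working:
ask @ H0 ⇒ 5
put(5) @ H2 ⇒ s:=5
H0 returns 0
H1 returns 0
H2 returns (0, 5)
H3 returns [(0, 5)]
= [(0, 5)]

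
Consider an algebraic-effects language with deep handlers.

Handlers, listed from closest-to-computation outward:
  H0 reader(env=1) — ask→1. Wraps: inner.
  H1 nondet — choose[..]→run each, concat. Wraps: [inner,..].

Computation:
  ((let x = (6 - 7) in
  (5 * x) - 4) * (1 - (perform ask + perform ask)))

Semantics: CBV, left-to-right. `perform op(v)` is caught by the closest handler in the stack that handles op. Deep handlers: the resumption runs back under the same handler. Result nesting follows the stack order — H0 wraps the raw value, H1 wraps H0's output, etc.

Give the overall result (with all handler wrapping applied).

Evaluation trace:
ask @ H0 ⇒ 1
ask @ H0 ⇒ 1
H0 returns 9
H1 returns [9]
= [9]

Answer: [9]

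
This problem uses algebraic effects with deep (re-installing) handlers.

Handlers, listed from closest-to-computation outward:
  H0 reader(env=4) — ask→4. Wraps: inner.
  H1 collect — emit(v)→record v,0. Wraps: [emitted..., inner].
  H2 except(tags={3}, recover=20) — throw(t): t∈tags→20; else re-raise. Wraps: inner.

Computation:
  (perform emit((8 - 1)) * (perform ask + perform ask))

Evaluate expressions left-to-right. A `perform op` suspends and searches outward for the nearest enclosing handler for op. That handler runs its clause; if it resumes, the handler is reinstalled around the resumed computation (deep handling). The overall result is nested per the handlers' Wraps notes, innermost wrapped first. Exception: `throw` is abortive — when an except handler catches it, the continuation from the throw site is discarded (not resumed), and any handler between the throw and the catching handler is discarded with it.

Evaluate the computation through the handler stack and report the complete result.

Working:
emit(7) @ H1 ⇒ out+=7
ask @ H0 ⇒ 4
ask @ H0 ⇒ 4
H0 returns 0
H1 returns [7, 0]
H2 returns [7, 0]
= [7, 0]

Answer: [7, 0]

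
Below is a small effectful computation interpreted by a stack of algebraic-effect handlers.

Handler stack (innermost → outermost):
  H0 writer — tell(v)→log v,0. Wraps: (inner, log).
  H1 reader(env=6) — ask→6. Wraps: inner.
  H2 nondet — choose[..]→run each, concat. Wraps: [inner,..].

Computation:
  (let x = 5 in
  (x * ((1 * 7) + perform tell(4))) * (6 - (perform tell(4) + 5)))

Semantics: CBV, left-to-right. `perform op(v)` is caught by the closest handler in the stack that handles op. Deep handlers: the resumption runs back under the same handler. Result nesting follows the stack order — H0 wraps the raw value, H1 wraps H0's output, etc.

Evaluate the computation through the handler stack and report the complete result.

Answer: [(35, (4, 4))]

Evaluation trace:
tell(4) @ H0 ⇒ log+=4
tell(4) @ H0 ⇒ log+=4
H0 returns (35, (4, 4))
H1 returns (35, (4, 4))
H2 returns [(35, (4, 4))]
= [(35, (4, 4))]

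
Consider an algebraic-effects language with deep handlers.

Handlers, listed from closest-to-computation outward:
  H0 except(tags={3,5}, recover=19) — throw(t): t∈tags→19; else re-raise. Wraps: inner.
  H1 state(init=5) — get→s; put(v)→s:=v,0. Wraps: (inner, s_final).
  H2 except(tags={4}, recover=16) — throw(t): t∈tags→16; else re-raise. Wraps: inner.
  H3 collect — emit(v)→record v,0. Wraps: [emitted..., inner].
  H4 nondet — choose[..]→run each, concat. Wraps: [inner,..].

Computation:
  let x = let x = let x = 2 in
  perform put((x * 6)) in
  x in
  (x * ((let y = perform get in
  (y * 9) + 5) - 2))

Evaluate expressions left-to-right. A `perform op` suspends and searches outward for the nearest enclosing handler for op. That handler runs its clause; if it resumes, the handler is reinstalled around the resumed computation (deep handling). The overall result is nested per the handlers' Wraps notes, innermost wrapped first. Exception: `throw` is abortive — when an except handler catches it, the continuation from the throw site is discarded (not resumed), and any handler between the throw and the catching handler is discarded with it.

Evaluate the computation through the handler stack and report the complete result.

Answer: [[(0, 12)]]

Working:
put(12) @ H1 ⇒ s:=12
get @ H1 ⇒ 12
H0 returns 0
H1 returns (0, 12)
H2 returns (0, 12)
H3 returns [(0, 12)]
H4 returns [[(0, 12)]]
= [[(0, 12)]]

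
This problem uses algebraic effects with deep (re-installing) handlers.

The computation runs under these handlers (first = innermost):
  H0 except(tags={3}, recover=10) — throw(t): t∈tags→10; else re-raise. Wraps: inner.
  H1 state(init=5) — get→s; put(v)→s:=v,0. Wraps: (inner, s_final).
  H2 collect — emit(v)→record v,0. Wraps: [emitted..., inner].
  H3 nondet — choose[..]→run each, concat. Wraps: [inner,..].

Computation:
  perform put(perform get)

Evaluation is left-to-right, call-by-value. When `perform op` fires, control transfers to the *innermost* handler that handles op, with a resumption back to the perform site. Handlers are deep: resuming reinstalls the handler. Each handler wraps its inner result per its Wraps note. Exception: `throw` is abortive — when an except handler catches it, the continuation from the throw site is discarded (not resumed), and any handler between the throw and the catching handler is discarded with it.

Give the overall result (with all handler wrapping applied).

Working:
get @ H1 ⇒ 5
put(5) @ H1 ⇒ s:=5
H0 returns 0
H1 returns (0, 5)
H2 returns [(0, 5)]
H3 returns [[(0, 5)]]
= [[(0, 5)]]

Answer: [[(0, 5)]]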